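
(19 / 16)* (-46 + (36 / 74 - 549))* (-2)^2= -417943 / 148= -2823.94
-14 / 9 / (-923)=14 / 8307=0.00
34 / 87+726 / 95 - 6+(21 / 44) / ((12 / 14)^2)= 3902117 / 1454640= 2.68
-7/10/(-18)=7/180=0.04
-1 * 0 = 0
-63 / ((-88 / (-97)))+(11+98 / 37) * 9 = 173853 / 3256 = 53.39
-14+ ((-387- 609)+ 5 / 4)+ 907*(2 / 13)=-45199 / 52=-869.21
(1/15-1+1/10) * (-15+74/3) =-8.06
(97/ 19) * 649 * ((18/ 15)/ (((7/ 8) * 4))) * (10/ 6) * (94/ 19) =23670328/ 2527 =9366.97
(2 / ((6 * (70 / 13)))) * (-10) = -13 / 21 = -0.62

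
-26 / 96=-13 / 48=-0.27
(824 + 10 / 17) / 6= 7009 / 51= 137.43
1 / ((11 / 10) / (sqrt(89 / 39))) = 10*sqrt(3471) / 429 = 1.37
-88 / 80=-11 / 10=-1.10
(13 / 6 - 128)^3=-430368875 / 216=-1992448.50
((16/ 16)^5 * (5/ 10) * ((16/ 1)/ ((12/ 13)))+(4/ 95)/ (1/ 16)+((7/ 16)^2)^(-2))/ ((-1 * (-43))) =25069222/ 29424255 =0.85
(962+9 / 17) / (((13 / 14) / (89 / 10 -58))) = -56239631 / 1105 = -50895.59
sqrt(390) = 19.75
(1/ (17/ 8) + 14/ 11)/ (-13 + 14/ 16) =-2608/ 18139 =-0.14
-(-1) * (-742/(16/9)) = -3339/8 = -417.38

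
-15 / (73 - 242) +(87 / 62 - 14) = -131059 / 10478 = -12.51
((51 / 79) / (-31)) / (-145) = 51 / 355105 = 0.00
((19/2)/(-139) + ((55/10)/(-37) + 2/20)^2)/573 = -627757/5451837150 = -0.00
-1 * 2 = -2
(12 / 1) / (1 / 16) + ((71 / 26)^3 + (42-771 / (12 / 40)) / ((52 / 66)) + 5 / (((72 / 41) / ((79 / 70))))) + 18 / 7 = -946088077 / 316368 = -2990.47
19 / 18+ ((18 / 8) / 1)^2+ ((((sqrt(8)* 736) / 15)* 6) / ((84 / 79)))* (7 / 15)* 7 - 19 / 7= 3431 / 1008+ 407008* sqrt(2) / 225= 2561.61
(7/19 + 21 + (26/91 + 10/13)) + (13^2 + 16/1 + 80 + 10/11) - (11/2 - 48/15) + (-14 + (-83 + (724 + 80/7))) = 175823243/190190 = 924.46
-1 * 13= -13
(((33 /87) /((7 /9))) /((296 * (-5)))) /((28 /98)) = -99 /85840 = -0.00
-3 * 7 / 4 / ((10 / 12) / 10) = -63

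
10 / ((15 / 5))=10 / 3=3.33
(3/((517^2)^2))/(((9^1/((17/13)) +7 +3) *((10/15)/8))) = 612/20504258532527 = 0.00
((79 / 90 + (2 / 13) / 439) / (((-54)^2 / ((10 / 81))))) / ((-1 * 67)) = -451033 / 812826254916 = -0.00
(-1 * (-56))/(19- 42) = -56/23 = -2.43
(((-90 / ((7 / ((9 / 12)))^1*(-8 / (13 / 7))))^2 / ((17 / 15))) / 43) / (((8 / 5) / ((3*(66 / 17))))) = 22869185625 / 30553320448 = 0.75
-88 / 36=-22 / 9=-2.44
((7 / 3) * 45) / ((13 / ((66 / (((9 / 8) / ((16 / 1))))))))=7581.54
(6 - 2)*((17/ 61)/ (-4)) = -17/ 61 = -0.28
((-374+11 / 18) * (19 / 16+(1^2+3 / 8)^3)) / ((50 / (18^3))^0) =-13032019 / 9216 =-1414.06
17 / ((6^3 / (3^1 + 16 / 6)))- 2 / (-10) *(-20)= -2303 / 648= -3.55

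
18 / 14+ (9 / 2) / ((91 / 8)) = 153 / 91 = 1.68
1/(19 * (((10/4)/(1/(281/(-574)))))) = -1148/26695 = -0.04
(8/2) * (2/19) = 8/19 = 0.42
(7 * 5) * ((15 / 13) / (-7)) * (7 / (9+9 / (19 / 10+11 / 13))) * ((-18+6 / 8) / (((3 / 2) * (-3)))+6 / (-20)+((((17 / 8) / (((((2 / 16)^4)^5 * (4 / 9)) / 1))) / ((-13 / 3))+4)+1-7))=1033162684035736219221865 / 246909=4184386490714134435.04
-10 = -10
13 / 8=1.62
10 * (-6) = -60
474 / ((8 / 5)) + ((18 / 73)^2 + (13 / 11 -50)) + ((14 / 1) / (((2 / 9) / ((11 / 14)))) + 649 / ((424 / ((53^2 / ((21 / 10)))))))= 2885994794 / 1230999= 2344.43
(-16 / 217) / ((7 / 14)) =-32 / 217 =-0.15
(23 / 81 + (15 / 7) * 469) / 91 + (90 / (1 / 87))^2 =451907983328 / 7371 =61308911.05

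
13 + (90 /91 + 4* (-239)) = -942.01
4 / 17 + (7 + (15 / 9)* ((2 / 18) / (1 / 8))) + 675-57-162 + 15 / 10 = 427987 / 918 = 466.22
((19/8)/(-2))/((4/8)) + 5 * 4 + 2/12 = 427/24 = 17.79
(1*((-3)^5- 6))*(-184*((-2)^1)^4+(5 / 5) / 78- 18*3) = 19408969 / 26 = 746498.81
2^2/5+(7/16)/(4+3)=69/80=0.86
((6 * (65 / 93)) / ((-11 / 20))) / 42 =-0.18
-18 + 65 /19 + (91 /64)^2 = -977253 /77824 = -12.56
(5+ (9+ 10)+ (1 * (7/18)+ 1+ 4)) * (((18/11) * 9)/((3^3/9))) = 1587/11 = 144.27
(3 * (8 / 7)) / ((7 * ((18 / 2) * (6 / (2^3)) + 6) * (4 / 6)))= 48 / 833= 0.06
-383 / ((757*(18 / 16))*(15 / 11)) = -33704 / 102195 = -0.33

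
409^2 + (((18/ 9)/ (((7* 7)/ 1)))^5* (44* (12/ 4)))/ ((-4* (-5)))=236263710640901/ 1412376245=167281.00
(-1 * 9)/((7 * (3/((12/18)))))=-2/7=-0.29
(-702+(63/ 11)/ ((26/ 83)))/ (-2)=195543/ 572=341.86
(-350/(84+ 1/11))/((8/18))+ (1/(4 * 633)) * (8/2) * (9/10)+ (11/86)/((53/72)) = -817521198/88960765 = -9.19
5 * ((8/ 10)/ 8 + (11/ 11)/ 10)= 1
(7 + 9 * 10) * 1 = 97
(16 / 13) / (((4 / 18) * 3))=24 / 13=1.85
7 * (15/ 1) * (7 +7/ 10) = 808.50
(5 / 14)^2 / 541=25 / 106036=0.00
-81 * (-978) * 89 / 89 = 79218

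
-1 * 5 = -5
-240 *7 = -1680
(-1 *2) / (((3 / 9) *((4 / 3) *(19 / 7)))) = -63 / 38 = -1.66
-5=-5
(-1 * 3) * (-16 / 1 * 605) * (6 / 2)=87120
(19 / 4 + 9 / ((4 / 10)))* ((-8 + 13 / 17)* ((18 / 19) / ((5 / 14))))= -844641 / 1615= -523.00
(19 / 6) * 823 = 15637 / 6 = 2606.17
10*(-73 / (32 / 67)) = -24455 / 16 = -1528.44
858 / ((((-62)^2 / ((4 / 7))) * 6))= 143 / 6727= 0.02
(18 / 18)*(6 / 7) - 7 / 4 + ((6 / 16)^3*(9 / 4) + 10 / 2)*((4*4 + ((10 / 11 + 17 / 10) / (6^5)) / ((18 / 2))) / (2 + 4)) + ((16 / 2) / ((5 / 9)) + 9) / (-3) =4.96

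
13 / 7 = 1.86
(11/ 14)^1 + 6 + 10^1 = 235/ 14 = 16.79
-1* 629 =-629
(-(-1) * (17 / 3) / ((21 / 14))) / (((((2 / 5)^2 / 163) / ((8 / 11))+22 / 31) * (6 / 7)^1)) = 6.20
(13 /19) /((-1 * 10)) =-13 /190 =-0.07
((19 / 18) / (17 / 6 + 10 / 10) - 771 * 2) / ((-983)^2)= -106379 / 66673941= -0.00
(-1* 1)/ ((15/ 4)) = -4/ 15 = -0.27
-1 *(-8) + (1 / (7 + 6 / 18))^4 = 1874129 / 234256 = 8.00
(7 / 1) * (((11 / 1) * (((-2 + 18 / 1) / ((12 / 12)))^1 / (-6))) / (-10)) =308 / 15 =20.53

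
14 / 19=0.74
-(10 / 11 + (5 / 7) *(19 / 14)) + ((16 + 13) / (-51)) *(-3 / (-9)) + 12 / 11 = -161159 / 164934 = -0.98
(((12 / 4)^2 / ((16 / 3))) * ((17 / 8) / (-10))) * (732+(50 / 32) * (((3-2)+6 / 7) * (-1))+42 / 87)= -1087682661 / 4157440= -261.62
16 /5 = 3.20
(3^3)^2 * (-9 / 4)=-6561 / 4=-1640.25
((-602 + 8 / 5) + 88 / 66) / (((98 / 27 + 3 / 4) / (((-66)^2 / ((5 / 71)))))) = -9095413536 / 1075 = -8460849.80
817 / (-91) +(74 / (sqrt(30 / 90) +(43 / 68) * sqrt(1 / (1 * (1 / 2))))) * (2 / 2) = (-105393 * sqrt(2) -55556 * sqrt(3) +1373736) / (91 * (68 * sqrt(3) +129 * sqrt(2))) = 41.31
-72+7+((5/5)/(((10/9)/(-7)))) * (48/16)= -839/10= -83.90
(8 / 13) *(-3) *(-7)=168 / 13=12.92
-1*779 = -779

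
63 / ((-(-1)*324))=0.19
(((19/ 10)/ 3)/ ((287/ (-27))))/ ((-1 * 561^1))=0.00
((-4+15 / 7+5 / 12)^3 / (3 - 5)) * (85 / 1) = 150582685 / 1185408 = 127.03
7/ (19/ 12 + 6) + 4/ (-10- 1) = 80/ 143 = 0.56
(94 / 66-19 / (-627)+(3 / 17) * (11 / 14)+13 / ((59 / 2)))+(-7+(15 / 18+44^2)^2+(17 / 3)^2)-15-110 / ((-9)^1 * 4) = 10429906624391 / 2780316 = 3751338.56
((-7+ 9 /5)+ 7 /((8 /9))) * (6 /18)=107 /120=0.89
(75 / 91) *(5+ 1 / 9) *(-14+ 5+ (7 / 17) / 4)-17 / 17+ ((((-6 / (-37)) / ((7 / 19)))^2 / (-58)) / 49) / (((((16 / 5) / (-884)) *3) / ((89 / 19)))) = -2429924266828 / 63198552963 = -38.45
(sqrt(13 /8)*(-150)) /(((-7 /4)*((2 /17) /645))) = 822375*sqrt(26) /7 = 599043.74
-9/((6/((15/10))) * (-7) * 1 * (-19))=-9/532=-0.02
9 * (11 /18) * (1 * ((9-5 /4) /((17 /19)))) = 6479 /136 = 47.64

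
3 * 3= 9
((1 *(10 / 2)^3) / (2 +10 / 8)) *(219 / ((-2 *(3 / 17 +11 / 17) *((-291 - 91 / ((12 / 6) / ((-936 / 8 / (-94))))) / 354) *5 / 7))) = 412955160 / 56641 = 7290.75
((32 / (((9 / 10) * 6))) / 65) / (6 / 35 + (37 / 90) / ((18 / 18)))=2240 / 14313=0.16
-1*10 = -10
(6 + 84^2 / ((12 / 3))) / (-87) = -590 / 29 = -20.34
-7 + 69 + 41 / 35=2211 / 35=63.17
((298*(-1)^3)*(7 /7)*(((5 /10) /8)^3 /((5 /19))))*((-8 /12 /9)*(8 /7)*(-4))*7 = -2831 /4320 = -0.66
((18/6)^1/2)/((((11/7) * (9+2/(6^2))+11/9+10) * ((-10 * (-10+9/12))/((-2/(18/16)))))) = -224/197765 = -0.00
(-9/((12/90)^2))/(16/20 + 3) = -10125/76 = -133.22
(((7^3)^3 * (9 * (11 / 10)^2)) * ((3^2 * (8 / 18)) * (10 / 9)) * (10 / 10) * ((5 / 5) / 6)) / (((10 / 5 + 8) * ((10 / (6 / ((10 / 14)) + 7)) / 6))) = 375974556419 / 1250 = 300779645.14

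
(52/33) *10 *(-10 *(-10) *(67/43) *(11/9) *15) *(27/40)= 1306500/43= 30383.72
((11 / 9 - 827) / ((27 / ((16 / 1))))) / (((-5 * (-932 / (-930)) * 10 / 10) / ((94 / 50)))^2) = -68.89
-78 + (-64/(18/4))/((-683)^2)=-327475406/4198401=-78.00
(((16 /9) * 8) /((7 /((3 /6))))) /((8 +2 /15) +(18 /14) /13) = 4160 /33711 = 0.12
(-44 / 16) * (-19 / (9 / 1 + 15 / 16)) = 836 / 159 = 5.26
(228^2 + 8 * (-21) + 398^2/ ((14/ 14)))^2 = 44192448400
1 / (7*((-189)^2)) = 1 / 250047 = 0.00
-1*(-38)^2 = -1444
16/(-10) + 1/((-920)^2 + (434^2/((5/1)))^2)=-283993141763/177495713680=-1.60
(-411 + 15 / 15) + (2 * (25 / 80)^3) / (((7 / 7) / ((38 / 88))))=-36943545 / 90112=-409.97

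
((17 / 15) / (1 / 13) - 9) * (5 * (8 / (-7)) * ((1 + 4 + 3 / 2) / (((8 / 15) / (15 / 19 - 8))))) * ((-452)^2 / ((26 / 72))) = 216639875520 / 133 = 1628871244.51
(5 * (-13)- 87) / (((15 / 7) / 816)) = -289408 / 5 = -57881.60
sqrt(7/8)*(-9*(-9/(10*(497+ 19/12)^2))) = 1458*sqrt(14)/178981445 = 0.00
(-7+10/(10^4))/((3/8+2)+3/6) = -6999/2875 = -2.43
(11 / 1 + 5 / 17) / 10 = 96 / 85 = 1.13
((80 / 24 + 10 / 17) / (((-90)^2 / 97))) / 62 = 97 / 128061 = 0.00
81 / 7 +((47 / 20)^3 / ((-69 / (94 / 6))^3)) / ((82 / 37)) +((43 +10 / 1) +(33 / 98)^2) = 902711443559333627 / 13970341930608000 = 64.62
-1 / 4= -0.25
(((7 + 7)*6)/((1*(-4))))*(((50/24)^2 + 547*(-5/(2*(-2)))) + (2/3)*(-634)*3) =584549/48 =12178.10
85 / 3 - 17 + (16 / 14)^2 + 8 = 3034 / 147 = 20.64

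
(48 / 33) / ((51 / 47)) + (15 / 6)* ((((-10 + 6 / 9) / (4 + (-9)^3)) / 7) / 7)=763654 / 569415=1.34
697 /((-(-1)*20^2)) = 697 /400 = 1.74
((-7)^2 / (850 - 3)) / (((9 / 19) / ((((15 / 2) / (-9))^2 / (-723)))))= -0.00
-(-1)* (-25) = -25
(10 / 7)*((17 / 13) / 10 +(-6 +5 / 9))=-7.59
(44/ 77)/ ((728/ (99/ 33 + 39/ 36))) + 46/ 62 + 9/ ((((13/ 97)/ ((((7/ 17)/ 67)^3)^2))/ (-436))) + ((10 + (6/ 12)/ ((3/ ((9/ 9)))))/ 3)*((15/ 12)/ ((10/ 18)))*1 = 44190752276777562667087/ 5279571076900444115298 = 8.37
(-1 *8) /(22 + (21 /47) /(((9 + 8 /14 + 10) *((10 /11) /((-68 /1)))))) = -32195 /81664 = -0.39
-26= -26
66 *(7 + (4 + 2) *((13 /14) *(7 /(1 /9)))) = 23628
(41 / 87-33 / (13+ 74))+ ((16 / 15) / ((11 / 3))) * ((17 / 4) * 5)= 6004 / 957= 6.27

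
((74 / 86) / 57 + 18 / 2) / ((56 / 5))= 13810 / 17157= 0.80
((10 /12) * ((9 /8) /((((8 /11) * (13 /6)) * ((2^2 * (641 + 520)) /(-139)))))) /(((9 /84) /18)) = -53515 /17888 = -2.99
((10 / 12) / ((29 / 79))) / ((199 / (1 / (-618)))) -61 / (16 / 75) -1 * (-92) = -16600173431 / 85595472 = -193.94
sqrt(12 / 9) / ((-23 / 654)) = -436 * sqrt(3) / 23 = -32.83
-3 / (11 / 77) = -21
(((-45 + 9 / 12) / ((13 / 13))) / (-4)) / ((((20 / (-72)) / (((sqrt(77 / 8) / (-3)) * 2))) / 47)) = 24957 * sqrt(154) / 80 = 3871.35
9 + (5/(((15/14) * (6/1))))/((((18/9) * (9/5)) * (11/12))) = 2743/297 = 9.24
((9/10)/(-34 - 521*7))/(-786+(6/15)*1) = 1/3213104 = 0.00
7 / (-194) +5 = 963 / 194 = 4.96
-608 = -608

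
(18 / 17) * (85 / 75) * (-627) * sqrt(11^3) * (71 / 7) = -2938122 * sqrt(11) / 35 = -278418.52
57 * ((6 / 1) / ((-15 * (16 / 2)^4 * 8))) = -57 / 81920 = -0.00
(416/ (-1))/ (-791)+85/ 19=75139/ 15029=5.00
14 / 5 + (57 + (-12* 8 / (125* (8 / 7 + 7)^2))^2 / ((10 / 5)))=1095919388687 / 18326390625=59.80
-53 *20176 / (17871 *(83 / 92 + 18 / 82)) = -175369792 / 3287487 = -53.34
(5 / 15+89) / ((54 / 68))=9112 / 81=112.49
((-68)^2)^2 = 21381376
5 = 5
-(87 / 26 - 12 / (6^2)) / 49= -235 / 3822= -0.06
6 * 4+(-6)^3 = -192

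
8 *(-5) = -40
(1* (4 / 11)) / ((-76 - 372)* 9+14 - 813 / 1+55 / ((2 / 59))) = -8 / 70587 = -0.00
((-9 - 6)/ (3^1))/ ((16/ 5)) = -25/ 16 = -1.56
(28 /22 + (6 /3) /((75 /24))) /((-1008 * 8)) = -263 /1108800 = -0.00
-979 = -979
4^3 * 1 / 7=64 / 7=9.14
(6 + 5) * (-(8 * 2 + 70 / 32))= -3201 / 16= -200.06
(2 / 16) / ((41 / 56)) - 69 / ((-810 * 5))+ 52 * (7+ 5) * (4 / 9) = 277.52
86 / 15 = 5.73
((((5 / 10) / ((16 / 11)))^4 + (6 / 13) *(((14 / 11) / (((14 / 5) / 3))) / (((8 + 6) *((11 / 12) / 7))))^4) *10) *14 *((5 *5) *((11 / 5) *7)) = 555637946395281925 / 66409784410112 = 8366.81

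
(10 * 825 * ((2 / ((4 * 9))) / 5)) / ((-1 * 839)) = -275 / 2517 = -0.11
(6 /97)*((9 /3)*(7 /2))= 63 /97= 0.65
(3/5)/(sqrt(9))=1/5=0.20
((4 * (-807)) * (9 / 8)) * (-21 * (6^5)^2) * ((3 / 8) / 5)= 1729215480384 / 5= 345843096076.80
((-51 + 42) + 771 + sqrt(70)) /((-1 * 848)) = -381 /424- sqrt(70) /848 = -0.91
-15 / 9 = -5 / 3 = -1.67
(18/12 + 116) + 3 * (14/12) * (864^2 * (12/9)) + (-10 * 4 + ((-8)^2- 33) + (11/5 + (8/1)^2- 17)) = 34838057/10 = 3483805.70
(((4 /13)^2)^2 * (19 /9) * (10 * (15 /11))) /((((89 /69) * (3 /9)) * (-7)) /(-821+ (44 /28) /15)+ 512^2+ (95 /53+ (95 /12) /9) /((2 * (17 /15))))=5212841007820800 /5295904423090415823403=0.00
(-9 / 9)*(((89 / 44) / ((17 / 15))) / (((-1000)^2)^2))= -267 / 149600000000000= -0.00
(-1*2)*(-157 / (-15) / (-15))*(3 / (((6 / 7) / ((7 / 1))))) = 7693 / 225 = 34.19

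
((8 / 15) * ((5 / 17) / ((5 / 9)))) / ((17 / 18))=432 / 1445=0.30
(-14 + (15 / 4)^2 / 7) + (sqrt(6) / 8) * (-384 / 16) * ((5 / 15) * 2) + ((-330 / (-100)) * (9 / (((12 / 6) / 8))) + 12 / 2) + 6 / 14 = 108.34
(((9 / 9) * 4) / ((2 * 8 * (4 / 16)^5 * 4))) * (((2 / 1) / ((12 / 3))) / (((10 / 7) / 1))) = 112 / 5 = 22.40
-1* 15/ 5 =-3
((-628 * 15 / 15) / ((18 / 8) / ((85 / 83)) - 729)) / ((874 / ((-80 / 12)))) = -2135200 / 323965143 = -0.01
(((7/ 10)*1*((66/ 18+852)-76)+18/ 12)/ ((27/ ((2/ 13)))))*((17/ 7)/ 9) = 0.84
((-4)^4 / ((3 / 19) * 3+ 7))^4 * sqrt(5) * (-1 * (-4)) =12313056.75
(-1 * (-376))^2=141376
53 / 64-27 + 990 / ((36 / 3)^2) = -1235 / 64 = -19.30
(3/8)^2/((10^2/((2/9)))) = 1/3200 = 0.00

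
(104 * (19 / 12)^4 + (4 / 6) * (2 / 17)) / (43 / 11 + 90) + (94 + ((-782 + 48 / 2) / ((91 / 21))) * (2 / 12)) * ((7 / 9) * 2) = 63808446307 / 591735456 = 107.83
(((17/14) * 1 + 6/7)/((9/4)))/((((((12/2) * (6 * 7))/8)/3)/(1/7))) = 116/9261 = 0.01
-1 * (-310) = 310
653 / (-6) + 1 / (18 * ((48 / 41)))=-93991 / 864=-108.79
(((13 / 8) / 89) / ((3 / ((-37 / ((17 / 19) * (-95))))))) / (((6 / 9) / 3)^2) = 12987 / 242080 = 0.05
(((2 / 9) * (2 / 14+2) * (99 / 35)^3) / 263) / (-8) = -323433 / 63146300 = -0.01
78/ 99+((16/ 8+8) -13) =-73/ 33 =-2.21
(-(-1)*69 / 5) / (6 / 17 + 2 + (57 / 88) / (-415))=8567592 / 1459831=5.87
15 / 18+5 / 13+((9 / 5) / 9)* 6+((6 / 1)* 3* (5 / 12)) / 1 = 1934 / 195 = 9.92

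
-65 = -65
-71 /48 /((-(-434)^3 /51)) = -1207 /1307944064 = -0.00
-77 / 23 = -3.35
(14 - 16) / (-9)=0.22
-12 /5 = -2.40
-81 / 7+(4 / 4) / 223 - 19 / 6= -137995 / 9366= -14.73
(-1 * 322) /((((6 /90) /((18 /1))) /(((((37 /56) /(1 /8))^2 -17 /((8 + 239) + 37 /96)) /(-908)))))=5923684845 /2219833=2668.53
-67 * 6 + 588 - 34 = 152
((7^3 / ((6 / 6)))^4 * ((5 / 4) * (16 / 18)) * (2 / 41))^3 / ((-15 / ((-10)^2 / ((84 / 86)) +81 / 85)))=-22359515714270123086770863623299933760 / 7687241577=-2908652666929205714848691000.00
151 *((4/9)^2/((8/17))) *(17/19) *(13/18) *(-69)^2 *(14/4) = 2100737821/3078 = 682500.92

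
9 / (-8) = -1.12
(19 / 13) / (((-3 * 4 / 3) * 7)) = -19 / 364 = -0.05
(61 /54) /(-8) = -61 /432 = -0.14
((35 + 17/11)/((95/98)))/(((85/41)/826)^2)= 5984471.39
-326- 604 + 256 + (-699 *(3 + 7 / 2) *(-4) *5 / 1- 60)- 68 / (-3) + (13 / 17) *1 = 4598131 / 51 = 90159.43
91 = 91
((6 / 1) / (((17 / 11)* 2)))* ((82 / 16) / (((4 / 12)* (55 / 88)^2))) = 32472 / 425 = 76.40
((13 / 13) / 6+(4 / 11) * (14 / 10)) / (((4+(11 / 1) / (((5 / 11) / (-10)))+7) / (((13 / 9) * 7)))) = -2899 / 98010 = -0.03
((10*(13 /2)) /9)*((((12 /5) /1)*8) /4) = 104 /3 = 34.67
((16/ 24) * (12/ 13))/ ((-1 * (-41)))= 8/ 533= 0.02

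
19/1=19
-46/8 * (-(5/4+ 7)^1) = 759/16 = 47.44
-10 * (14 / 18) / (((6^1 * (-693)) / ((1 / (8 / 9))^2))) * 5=25 / 2112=0.01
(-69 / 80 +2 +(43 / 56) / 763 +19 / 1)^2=74042256057961 / 182568198400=405.56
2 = 2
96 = 96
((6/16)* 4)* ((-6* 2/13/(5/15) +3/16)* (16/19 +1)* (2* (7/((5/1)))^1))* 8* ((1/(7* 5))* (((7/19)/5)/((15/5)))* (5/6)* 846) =-3710133/46930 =-79.06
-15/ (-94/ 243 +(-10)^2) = -3645/ 24206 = -0.15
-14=-14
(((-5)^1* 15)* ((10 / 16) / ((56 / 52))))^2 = 23765625 / 12544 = 1894.58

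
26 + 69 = 95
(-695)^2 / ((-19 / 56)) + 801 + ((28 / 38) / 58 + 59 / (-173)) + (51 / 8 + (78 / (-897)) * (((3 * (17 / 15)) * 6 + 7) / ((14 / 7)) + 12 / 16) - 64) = -124785239727233 / 87697160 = -1422910.84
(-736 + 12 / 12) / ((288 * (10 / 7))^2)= -2401 / 552960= -0.00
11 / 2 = 5.50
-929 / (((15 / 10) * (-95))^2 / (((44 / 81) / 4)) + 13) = -40876 / 6579797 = -0.01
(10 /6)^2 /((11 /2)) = 50 /99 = 0.51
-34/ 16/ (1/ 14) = -119/ 4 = -29.75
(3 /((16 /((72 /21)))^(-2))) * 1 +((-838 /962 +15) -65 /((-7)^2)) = 5524741 /70707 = 78.14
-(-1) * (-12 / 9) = -4 / 3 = -1.33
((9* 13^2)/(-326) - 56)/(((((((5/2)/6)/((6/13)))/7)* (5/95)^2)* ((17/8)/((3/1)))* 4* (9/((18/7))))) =-3084262704/180115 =-17123.85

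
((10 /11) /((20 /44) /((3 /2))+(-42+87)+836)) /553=30 /16082899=0.00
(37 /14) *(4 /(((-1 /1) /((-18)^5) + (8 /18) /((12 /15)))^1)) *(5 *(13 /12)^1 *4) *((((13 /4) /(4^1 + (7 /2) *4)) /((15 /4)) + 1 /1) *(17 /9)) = 5998123872 /7348327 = 816.26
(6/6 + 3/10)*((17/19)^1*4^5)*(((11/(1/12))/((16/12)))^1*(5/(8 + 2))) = 5601024/95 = 58958.15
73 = 73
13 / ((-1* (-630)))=13 / 630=0.02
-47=-47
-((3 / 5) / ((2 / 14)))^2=-441 / 25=-17.64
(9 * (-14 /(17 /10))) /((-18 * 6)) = 35 /51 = 0.69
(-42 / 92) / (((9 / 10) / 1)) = -35 / 69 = -0.51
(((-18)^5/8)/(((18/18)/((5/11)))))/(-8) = 13420.23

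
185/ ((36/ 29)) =5365/ 36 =149.03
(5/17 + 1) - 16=-250/17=-14.71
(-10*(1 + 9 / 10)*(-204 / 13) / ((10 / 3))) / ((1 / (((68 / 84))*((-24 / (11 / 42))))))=-4744224 / 715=-6635.28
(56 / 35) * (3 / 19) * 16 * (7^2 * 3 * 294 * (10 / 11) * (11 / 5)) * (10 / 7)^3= 19353600 / 19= 1018610.53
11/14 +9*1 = 137/14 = 9.79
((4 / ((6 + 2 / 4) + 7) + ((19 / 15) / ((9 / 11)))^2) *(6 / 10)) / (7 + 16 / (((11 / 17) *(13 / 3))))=7018583 / 55191375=0.13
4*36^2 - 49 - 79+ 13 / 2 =10125 / 2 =5062.50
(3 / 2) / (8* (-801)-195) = -1 / 4402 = -0.00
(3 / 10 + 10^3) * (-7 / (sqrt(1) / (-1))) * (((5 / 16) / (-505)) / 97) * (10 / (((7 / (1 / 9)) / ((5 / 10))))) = -10003 / 2821536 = -0.00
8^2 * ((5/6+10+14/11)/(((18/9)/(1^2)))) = 387.39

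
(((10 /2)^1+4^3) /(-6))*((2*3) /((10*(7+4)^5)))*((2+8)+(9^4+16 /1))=-454503 /1610510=-0.28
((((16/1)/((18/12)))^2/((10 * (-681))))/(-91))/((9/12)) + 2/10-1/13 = 206344/1673217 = 0.12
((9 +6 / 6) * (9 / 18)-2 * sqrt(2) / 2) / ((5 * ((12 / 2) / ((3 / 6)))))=1 / 12-sqrt(2) / 60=0.06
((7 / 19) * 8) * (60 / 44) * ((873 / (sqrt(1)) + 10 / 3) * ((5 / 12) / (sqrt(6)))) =41825 * sqrt(6) / 171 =599.12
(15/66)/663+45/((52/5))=126235/29172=4.33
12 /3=4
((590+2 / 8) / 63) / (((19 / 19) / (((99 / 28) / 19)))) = 25971 / 14896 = 1.74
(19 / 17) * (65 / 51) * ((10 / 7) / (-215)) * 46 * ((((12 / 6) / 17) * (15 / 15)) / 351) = -17480 / 119783853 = -0.00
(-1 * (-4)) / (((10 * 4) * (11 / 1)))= 1 / 110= 0.01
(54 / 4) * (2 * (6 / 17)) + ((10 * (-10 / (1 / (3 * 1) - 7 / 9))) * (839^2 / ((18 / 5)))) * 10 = 7479160787 / 17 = 439950634.53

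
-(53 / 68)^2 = -2809 / 4624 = -0.61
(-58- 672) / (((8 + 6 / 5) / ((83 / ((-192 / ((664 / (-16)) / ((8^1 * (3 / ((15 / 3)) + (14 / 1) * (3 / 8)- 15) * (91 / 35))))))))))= 314310625 / 42022656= 7.48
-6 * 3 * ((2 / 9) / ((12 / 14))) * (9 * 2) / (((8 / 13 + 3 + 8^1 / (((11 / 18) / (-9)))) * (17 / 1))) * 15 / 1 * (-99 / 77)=-231660 / 277627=-0.83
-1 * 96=-96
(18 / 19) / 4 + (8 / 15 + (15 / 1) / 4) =5153 / 1140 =4.52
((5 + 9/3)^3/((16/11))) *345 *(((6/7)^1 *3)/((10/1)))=218592/7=31227.43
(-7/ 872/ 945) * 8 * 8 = -8/ 14715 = -0.00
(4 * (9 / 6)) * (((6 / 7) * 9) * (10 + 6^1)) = 5184 / 7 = 740.57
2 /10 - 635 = -3174 /5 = -634.80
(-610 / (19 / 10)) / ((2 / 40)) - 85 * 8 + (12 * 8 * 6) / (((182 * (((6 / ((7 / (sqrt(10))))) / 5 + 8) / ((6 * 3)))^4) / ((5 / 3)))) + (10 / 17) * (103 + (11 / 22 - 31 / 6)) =-1259659805644710310310 / 182514009951574197 - 2233265775048000 * sqrt(10) / 188352951446413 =-6939.21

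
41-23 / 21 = 838 / 21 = 39.90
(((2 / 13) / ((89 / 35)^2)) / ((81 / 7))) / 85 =3430 / 141793821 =0.00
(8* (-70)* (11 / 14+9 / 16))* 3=-2265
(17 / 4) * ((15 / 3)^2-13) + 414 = 465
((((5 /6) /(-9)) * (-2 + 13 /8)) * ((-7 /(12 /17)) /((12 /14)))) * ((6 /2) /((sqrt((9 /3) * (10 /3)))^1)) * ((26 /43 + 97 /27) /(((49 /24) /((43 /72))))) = -82841 * sqrt(10) /559872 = -0.47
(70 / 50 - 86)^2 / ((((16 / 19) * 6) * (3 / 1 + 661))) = 1133217 / 531200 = 2.13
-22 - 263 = -285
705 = 705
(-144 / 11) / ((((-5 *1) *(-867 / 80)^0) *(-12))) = -12 / 55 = -0.22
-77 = -77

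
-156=-156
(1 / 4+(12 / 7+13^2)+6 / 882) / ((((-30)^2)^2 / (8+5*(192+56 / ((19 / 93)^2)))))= 1.62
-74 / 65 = -1.14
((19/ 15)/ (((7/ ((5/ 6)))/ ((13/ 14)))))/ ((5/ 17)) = 4199/ 8820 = 0.48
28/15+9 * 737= 99523/15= 6634.87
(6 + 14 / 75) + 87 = 6989 / 75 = 93.19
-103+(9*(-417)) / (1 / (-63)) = 236336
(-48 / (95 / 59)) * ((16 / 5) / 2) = -47.70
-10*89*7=-6230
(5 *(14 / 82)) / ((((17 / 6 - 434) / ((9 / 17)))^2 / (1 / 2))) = 51030 / 79300250081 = 0.00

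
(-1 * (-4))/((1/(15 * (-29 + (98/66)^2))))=-583600/363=-1607.71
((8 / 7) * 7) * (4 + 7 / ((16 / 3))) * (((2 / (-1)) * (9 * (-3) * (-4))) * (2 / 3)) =-6120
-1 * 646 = -646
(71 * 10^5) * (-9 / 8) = -7987500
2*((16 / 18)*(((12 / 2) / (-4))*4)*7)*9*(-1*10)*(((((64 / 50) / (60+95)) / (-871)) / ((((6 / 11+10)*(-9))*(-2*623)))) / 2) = -1408 / 5226718575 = -0.00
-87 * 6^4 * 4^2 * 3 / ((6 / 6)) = -5412096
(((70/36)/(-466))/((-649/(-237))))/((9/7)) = -0.00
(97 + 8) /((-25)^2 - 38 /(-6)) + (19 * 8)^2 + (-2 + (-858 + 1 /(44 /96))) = 463480417 /20834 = 22246.35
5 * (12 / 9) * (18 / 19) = 120 / 19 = 6.32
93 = 93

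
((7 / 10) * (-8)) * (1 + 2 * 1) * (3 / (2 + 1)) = -16.80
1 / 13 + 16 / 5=213 / 65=3.28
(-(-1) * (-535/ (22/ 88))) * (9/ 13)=-19260/ 13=-1481.54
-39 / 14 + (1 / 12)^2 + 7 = 4255 / 1008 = 4.22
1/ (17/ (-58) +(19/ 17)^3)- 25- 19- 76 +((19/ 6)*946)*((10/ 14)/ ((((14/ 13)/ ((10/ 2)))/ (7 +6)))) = 1324780864419/ 10267166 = 129030.82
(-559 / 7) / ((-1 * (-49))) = -559 / 343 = -1.63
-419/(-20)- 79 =-1161/20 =-58.05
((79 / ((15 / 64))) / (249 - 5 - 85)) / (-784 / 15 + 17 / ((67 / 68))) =-84688 / 1398723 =-0.06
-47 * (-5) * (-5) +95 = -1080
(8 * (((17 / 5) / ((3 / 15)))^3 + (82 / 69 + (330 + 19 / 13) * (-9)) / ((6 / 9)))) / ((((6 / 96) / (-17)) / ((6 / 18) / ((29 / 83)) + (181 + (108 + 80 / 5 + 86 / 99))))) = -28022837244416 / 95381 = -293798945.75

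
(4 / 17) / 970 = 2 / 8245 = 0.00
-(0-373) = 373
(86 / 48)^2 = 1849 / 576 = 3.21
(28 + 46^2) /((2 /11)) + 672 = 12464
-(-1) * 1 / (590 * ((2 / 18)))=9 / 590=0.02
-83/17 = -4.88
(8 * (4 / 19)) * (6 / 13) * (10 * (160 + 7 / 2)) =313920 / 247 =1270.93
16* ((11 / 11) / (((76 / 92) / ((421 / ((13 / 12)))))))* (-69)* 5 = -641401920 / 247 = -2596768.91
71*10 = 710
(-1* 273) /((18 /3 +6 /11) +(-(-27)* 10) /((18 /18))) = -77 /78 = -0.99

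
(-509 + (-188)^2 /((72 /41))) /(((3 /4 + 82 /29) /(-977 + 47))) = -5099590.14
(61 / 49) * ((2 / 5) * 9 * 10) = 2196 / 49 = 44.82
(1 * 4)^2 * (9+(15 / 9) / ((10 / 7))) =488 / 3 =162.67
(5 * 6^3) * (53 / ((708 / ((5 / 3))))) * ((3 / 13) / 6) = 5.18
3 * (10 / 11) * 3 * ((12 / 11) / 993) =360 / 40051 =0.01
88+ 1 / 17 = 1497 / 17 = 88.06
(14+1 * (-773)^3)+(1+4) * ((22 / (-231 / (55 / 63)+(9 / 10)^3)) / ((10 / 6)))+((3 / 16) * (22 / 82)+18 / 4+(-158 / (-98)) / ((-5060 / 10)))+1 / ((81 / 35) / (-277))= -461890018.39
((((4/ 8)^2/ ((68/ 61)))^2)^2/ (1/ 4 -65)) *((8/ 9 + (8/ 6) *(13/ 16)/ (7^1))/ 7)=-3641456183/ 625192802648064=-0.00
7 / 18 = 0.39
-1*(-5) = 5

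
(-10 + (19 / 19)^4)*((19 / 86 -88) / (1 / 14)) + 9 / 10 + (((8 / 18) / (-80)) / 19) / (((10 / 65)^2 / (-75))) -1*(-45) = 2177858467 / 196080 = 11106.99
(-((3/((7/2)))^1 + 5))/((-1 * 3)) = 41/21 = 1.95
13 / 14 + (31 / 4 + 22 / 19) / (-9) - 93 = -445577 / 4788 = -93.06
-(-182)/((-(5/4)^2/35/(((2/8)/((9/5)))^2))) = -78.64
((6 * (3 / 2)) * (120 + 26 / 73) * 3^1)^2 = 56274277284 / 5329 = 10560007.00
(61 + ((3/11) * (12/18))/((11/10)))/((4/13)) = 96213/484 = 198.79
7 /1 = 7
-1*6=-6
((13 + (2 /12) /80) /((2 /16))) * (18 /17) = 18723 /170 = 110.14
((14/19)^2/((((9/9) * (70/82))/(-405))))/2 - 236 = -131690/361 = -364.79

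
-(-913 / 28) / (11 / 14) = 83 / 2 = 41.50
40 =40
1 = 1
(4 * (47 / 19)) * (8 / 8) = 188 / 19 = 9.89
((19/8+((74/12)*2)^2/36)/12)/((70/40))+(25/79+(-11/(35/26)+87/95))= -6.62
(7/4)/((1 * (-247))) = -7/988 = -0.01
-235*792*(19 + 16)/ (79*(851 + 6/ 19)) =-4950792/ 51113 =-96.86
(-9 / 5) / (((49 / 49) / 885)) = -1593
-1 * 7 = -7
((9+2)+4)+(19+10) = 44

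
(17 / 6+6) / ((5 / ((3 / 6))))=0.88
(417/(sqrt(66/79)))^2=4579077/22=208139.86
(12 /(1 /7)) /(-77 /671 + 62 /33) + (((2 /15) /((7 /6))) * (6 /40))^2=5178474459 /108749375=47.62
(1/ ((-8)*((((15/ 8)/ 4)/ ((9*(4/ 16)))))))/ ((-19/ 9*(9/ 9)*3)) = 0.09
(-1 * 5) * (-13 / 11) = 65 / 11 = 5.91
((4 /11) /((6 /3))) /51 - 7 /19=-3889 /10659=-0.36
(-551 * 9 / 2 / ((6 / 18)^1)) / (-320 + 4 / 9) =133893 / 5752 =23.28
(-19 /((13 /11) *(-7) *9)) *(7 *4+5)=2299 /273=8.42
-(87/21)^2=-841/49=-17.16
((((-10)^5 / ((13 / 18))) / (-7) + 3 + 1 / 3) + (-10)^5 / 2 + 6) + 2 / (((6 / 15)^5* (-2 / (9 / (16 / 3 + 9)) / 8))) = -30701.00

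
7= 7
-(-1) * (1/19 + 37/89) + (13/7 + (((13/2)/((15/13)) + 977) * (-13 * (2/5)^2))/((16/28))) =-31733160743/8877750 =-3574.46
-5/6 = -0.83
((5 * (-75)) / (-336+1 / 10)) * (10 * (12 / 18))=7.44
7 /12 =0.58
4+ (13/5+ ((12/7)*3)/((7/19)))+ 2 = 5527/245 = 22.56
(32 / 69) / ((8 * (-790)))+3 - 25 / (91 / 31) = -13682192 / 2480205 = -5.52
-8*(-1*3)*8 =192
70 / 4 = 35 / 2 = 17.50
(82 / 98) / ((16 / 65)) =2665 / 784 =3.40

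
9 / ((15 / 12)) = 36 / 5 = 7.20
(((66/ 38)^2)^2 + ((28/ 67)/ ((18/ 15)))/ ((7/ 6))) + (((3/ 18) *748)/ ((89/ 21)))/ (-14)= 5670826494/ 777104123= 7.30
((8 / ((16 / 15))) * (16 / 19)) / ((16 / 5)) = 75 / 38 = 1.97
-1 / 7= -0.14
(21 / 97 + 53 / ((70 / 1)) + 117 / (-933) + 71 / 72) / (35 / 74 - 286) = -5159597867 / 803122164180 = -0.01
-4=-4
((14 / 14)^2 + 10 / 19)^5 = 20511149 / 2476099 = 8.28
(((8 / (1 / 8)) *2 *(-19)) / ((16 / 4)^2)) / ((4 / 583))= -22154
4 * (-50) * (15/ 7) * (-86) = 258000/ 7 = 36857.14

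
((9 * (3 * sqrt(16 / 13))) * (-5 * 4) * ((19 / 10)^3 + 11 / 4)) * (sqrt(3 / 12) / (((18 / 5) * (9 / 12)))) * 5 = -19218 * sqrt(13) / 13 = -5330.11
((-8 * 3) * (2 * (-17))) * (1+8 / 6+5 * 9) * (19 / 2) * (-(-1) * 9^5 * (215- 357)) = -3076675869024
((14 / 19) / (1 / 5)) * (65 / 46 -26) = -39585 / 437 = -90.58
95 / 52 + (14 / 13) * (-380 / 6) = -10355 / 156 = -66.38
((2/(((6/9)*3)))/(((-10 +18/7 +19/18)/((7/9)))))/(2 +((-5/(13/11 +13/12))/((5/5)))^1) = 14651/24893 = 0.59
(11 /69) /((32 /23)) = 11 /96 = 0.11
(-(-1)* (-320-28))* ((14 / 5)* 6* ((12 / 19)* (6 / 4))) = -526176 / 95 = -5538.69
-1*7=-7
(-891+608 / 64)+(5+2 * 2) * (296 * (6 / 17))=1997 / 34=58.74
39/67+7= 508/67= 7.58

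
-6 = -6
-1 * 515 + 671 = 156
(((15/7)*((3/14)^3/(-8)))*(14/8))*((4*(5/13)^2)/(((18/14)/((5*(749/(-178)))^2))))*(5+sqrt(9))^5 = -41216400000/1338649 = -30789.55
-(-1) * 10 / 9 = 10 / 9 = 1.11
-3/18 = -1/6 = -0.17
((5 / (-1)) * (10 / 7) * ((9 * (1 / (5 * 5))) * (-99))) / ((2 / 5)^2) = 22275 / 14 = 1591.07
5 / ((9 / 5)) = 25 / 9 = 2.78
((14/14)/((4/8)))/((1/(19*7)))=266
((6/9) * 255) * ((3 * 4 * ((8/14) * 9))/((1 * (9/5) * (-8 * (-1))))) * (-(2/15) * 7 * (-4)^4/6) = -87040/3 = -29013.33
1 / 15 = 0.07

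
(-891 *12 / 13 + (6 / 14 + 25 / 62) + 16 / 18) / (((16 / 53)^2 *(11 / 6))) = -10642427401 / 2166528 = -4912.20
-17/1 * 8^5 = -557056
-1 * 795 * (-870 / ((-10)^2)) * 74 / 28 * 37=676334.89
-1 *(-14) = 14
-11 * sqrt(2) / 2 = -7.78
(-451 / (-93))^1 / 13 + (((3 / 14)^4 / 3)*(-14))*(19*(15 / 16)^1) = 10497449 / 53079936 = 0.20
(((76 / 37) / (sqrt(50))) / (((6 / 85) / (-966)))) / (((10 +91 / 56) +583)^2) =-0.01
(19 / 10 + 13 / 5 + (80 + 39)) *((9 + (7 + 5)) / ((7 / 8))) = 2964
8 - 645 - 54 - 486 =-1177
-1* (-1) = 1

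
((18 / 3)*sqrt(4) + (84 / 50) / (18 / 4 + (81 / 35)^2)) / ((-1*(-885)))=19592 / 1424673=0.01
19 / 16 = 1.19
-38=-38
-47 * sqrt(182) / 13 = -48.77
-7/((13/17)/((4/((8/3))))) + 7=-175/26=-6.73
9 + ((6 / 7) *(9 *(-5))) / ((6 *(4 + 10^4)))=630207 / 70028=9.00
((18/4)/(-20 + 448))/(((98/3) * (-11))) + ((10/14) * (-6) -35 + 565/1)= 485112293/922768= 525.71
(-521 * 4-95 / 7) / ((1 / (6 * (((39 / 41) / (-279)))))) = 381758 / 8897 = 42.91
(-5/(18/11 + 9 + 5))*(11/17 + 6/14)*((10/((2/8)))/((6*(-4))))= 8800/15351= 0.57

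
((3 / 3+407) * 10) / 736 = 255 / 46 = 5.54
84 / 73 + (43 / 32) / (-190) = 507581 / 443840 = 1.14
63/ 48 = 21/ 16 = 1.31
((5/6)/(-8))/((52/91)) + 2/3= 31/64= 0.48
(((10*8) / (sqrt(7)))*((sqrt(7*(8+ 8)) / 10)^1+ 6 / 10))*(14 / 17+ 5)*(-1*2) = -584.01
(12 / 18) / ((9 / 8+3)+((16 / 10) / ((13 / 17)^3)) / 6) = 175760 / 1244731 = 0.14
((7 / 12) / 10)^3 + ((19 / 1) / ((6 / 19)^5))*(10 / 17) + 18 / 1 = 945676584479 / 264384000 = 3576.91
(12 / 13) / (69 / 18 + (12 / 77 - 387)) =-5544 / 2300363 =-0.00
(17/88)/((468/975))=425/1056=0.40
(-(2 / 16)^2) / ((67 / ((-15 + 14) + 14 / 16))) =1 / 34304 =0.00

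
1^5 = 1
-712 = -712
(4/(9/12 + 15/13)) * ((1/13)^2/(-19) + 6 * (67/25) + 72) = 113129552/611325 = 185.06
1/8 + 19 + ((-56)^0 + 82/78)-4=5359/312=17.18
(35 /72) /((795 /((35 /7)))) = 35 /11448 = 0.00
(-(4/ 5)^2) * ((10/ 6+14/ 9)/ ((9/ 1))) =-464/ 2025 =-0.23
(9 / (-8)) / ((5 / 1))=-9 / 40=-0.22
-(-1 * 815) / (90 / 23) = 3749 / 18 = 208.28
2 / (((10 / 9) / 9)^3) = 531441 / 500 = 1062.88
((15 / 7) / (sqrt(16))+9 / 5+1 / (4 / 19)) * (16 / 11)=3968 / 385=10.31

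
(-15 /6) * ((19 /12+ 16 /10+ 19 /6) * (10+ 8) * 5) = -5715 /4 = -1428.75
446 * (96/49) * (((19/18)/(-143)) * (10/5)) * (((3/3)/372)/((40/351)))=-25422/83545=-0.30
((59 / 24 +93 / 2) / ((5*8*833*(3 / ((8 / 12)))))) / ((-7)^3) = -235 / 246861216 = -0.00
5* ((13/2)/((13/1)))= 2.50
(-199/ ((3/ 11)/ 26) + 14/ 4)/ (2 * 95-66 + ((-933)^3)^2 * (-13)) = 113807/ 51449891728773732438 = 0.00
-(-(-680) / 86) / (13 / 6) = -3.65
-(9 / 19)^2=-81 / 361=-0.22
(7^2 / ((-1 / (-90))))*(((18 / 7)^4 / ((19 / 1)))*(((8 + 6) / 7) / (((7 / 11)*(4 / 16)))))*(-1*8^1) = -6651279360 / 6517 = -1020604.47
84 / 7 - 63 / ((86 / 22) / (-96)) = 67044 / 43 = 1559.16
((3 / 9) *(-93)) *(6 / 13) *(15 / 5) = -42.92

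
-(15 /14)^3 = -3375 /2744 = -1.23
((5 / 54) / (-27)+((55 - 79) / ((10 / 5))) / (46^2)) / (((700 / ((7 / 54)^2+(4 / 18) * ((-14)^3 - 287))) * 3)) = 85624781 / 29335543200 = 0.00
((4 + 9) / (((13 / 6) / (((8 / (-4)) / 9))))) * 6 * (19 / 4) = -38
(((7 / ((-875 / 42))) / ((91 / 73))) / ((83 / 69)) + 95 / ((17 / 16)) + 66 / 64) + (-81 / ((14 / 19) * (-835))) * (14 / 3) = 1112991833069 / 12253124000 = 90.83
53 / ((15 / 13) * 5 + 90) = 689 / 1245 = 0.55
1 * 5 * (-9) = -45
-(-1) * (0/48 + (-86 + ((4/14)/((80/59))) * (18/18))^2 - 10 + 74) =582026041/78400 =7423.80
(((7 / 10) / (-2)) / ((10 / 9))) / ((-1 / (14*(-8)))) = -882 / 25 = -35.28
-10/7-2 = -24/7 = -3.43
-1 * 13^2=-169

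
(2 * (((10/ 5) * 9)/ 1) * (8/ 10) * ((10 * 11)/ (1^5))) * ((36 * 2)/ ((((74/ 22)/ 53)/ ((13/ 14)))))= 864369792/ 259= 3337335.10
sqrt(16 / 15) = 4 *sqrt(15) / 15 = 1.03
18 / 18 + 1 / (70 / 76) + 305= 10748 / 35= 307.09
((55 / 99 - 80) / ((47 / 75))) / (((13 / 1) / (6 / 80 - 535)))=5884175 / 1128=5216.47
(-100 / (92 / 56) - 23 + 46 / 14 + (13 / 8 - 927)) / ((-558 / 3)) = 1295675 / 239568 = 5.41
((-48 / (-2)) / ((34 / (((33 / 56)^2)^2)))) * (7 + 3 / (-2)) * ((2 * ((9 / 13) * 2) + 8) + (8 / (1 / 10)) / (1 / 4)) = 42070547475 / 271677952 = 154.85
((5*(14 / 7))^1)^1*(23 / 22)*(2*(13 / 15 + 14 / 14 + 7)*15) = 30590 / 11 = 2780.91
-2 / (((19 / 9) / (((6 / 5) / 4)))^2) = -0.04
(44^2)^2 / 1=3748096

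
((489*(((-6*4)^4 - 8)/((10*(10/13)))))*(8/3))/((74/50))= 1406032784/37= 38000886.05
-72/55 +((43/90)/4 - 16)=-68071/3960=-17.19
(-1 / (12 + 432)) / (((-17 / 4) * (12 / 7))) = 0.00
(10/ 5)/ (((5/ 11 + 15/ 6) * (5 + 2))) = 44/ 455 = 0.10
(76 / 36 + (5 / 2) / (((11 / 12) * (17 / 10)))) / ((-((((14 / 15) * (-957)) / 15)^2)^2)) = -21983203125 / 74390329350630832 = -0.00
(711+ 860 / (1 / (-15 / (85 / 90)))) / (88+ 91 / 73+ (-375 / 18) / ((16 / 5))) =-1542551904 / 9856855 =-156.50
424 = 424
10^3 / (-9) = -1000 / 9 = -111.11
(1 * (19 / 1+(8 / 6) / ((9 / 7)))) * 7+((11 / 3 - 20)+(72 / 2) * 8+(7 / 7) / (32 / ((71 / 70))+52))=65977621 / 160164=411.94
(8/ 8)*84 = 84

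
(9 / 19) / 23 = 9 / 437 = 0.02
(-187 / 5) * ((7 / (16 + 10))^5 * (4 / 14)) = -448987 / 29703440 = -0.02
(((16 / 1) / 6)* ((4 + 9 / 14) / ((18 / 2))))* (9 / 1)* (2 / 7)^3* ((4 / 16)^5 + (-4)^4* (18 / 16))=19169345 / 230496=83.17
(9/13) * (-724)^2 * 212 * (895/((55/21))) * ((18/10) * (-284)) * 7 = -67264623858426624/715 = -94076397004792.48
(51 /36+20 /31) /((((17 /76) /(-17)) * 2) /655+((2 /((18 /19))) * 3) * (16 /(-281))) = -2682233515 /469178986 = -5.72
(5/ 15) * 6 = 2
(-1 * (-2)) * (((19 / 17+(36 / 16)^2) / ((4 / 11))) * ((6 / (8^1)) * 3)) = 166419 / 2176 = 76.48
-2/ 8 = -1/ 4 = -0.25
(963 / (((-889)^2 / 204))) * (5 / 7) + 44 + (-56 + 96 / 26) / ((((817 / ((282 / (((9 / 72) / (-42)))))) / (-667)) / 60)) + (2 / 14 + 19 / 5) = -71325670495696780502 / 293789976935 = -242777753.14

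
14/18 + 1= 16/9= 1.78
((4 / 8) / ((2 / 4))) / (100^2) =0.00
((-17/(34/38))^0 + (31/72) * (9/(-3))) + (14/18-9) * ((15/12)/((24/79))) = -14741/432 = -34.12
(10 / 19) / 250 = 1 / 475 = 0.00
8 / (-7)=-8 / 7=-1.14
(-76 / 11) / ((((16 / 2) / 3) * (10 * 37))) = -57 / 8140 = -0.01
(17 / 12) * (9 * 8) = 102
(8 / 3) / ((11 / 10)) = 80 / 33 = 2.42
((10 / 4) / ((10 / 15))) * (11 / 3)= 55 / 4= 13.75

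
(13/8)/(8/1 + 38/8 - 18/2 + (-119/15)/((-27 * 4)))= 5265/12388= 0.43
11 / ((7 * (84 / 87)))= 319 / 196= 1.63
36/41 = 0.88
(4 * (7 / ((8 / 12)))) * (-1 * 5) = -210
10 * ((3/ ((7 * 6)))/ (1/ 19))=95/ 7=13.57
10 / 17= 0.59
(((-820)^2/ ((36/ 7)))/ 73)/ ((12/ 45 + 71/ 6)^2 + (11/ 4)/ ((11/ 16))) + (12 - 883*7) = -60843999353/ 9881937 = -6157.09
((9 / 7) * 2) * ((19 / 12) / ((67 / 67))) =57 / 14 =4.07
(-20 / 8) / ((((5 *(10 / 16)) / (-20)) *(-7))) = -16 / 7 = -2.29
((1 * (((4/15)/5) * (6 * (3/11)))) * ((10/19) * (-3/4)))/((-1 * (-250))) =-18/130625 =-0.00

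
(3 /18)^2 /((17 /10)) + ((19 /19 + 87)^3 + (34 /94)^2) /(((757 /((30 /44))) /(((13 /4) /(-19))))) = -44905781890055 /427778840808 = -104.97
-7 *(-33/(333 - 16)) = 231/317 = 0.73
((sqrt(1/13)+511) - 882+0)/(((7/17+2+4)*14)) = -901/218+17*sqrt(13)/19838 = -4.13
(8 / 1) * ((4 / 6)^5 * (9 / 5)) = 1.90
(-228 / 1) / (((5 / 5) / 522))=-119016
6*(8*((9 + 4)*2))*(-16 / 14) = -9984 / 7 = -1426.29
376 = 376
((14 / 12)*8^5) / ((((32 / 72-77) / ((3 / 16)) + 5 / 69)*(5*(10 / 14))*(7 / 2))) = -47480832 / 6337675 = -7.49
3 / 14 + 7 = 101 / 14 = 7.21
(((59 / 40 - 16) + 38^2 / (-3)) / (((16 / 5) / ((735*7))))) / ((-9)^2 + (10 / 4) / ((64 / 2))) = -102047645 / 10378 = -9833.07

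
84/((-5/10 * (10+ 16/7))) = -588/43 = -13.67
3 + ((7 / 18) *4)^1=41 / 9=4.56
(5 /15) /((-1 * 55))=-1 /165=-0.01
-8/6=-4/3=-1.33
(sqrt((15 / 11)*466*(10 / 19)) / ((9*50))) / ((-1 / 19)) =-0.77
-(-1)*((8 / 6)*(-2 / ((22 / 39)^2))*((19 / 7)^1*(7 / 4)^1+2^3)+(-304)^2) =22338815 / 242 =92309.15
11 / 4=2.75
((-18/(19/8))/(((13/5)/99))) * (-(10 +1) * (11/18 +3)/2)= 108900/19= 5731.58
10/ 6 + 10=35/ 3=11.67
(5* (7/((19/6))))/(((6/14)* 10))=49/19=2.58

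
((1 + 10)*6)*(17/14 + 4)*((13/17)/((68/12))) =93951/2023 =46.44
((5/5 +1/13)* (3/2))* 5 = 105/13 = 8.08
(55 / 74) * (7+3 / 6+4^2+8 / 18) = 23705 / 1332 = 17.80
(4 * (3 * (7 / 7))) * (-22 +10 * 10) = 936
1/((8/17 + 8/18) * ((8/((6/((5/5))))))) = 459/560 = 0.82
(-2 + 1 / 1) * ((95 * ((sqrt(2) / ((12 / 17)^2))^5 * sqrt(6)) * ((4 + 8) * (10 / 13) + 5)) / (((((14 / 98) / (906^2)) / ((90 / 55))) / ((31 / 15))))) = -35061312657270612462995 * sqrt(3) / 5123948544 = -11851792495762.12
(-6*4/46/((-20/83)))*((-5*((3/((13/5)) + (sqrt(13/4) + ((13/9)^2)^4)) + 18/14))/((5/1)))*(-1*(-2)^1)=-13908786033718/150161311755 - 249*sqrt(13)/115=-100.43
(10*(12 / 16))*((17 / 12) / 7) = 85 / 56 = 1.52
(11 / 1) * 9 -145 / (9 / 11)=-78.22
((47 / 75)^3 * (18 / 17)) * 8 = 1661168 / 796875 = 2.08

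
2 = 2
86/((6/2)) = 86/3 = 28.67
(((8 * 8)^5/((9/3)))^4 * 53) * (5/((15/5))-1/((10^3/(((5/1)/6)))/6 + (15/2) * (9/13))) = 1873734281206244595995995488260645208457216/1296405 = 1445330958463014718391240000000000000.00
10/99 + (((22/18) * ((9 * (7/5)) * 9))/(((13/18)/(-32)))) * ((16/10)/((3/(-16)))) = 1686088882/32175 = 52403.69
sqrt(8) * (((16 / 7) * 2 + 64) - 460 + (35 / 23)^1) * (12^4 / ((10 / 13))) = -3384426240 * sqrt(2) / 161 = -29728580.68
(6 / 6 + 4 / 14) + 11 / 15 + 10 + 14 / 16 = 10831 / 840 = 12.89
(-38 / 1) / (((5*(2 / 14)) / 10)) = -532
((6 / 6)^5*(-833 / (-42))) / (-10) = -119 / 60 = -1.98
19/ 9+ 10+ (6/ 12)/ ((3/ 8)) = 121/ 9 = 13.44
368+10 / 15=1106 / 3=368.67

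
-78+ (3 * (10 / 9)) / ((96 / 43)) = -76.51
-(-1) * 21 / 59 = 21 / 59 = 0.36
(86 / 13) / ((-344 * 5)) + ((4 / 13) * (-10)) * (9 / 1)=-7201 / 260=-27.70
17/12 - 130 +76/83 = -127157/996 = -127.67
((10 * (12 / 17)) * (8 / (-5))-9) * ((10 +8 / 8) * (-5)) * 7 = 132825 / 17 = 7813.24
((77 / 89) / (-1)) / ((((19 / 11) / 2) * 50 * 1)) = -847 / 42275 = -0.02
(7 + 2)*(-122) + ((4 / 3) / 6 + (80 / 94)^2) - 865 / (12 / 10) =-72282815 / 39762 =-1817.89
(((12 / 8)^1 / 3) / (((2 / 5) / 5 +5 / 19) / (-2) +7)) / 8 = 475 / 51896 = 0.01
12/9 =4/3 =1.33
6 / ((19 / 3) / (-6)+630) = 108 / 11321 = 0.01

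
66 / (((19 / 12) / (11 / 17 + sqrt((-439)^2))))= 5919408 / 323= 18326.34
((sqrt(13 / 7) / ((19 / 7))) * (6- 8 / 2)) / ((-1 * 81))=-0.01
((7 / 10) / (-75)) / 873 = -7 / 654750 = -0.00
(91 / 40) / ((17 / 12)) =273 / 170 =1.61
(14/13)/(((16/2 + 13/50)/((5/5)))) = 100/767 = 0.13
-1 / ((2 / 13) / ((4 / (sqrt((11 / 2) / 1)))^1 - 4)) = 26 - 26 * sqrt(22) / 11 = 14.91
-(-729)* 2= 1458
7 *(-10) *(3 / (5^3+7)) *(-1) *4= 6.36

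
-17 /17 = -1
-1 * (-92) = 92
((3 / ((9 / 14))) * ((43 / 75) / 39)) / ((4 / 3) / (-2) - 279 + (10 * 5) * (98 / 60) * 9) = 301 / 1997775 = 0.00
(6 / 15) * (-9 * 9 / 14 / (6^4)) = -1 / 560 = -0.00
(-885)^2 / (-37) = -783225 / 37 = -21168.24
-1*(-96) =96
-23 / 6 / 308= -23 / 1848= -0.01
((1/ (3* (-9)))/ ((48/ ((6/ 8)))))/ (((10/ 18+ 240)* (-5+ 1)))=1/ 1662720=0.00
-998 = -998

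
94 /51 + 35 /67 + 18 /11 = 150419 /37587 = 4.00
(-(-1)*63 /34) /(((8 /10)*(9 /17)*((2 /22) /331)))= 127435 /8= 15929.38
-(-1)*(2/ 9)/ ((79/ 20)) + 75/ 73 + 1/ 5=333128/ 259515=1.28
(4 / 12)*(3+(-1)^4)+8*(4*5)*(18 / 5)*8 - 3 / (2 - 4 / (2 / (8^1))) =193601 / 42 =4609.55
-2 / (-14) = 1 / 7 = 0.14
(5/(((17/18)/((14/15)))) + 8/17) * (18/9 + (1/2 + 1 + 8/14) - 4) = 46/119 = 0.39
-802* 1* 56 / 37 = -1213.84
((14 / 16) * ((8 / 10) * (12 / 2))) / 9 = 7 / 15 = 0.47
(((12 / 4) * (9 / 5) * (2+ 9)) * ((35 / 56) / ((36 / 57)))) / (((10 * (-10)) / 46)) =-43263 / 1600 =-27.04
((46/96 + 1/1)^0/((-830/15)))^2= 9/27556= 0.00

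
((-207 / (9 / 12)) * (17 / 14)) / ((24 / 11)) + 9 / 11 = -152.79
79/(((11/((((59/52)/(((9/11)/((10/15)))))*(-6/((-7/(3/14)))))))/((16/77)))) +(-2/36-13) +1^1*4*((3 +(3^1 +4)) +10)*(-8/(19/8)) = -4735108793/16774758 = -282.28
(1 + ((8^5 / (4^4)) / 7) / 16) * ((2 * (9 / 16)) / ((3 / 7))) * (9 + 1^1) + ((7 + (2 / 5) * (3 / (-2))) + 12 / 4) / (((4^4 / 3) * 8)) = 576141 / 10240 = 56.26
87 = 87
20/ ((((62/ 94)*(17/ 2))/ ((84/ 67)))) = 157920/ 35309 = 4.47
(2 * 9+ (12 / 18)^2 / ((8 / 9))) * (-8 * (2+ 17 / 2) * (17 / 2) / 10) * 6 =-39627 / 5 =-7925.40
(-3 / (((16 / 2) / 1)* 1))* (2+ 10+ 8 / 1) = -15 / 2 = -7.50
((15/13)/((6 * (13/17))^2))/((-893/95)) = -7225/1239108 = -0.01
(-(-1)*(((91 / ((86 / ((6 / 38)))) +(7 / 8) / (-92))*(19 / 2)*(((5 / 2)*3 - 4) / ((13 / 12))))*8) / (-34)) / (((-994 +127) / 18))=0.02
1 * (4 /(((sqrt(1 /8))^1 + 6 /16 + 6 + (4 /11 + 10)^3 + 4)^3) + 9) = 26378183091602031087078172585650818784780577 /2930909231481632981737985137174742871627353 - 5519006914852076811087641489408 * sqrt(2) /2930909231481632981737985137174742871627353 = 9.00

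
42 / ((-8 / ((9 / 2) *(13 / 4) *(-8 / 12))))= 819 / 16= 51.19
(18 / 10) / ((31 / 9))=81 / 155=0.52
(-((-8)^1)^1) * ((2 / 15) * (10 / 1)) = 32 / 3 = 10.67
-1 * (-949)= 949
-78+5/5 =-77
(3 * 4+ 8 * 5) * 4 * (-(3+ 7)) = -2080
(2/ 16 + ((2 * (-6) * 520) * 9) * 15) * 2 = -6739199/ 4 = -1684799.75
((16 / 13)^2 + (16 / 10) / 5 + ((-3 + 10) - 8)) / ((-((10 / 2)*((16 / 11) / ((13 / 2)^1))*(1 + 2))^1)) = -38797 / 156000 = -0.25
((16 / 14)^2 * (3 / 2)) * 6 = 576 / 49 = 11.76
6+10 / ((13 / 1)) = 88 / 13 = 6.77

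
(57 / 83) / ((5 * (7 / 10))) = 114 / 581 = 0.20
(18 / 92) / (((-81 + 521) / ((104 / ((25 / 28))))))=1638 / 31625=0.05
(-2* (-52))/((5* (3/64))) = 6656/15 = 443.73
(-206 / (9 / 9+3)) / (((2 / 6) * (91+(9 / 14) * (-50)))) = -21 / 8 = -2.62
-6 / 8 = -3 / 4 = -0.75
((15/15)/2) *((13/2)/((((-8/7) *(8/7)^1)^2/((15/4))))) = 468195/65536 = 7.14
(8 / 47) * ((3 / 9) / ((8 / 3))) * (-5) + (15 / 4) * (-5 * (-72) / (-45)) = -1415 / 47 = -30.11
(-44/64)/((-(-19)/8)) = -11/38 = -0.29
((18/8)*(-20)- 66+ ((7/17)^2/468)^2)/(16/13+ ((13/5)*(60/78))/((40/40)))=-34.36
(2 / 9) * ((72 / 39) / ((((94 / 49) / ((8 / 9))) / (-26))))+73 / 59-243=-18471064 / 74871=-246.71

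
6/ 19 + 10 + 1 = 215/ 19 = 11.32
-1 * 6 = -6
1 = 1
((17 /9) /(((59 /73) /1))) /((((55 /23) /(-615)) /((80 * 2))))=-187242080 /1947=-96169.53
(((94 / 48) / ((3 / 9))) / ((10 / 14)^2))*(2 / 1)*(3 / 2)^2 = 51.82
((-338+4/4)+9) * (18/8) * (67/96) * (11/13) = -90651/208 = -435.82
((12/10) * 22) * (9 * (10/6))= 396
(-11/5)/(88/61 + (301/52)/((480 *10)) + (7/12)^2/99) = -9948407040/6544541617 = -1.52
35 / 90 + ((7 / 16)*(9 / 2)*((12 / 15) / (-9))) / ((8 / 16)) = 7 / 180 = 0.04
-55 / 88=-5 / 8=-0.62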